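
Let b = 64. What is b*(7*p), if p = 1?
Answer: 448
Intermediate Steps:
b*(7*p) = 64*(7*1) = 64*7 = 448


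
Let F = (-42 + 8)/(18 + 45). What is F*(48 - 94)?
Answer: 1564/63 ≈ 24.825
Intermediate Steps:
F = -34/63 ≈ -0.53968
F*(48 - 94) = -34*(48 - 94)/63 = -34/63*(-46) = 1564/63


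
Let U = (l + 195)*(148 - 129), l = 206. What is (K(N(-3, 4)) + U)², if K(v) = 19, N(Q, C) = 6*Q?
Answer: 58339044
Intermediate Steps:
U = 7619 (U = (206 + 195)*(148 - 129) = 401*19 = 7619)
(K(N(-3, 4)) + U)² = (19 + 7619)² = 7638² = 58339044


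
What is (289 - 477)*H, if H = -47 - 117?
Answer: 30832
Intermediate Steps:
H = -164
(289 - 477)*H = (289 - 477)*(-164) = -188*(-164) = 30832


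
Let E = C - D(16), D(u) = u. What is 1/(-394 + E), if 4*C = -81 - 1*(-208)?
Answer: -4/1513 ≈ -0.0026438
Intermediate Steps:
C = 127/4 (C = (-81 - 1*(-208))/4 = (-81 + 208)/4 = (¼)*127 = 127/4 ≈ 31.750)
E = 63/4 (E = 127/4 - 1*16 = 127/4 - 16 = 63/4 ≈ 15.750)
1/(-394 + E) = 1/(-394 + 63/4) = 1/(-1513/4) = -4/1513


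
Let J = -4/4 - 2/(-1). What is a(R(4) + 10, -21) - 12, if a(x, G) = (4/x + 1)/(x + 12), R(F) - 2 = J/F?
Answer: -56776/4753 ≈ -11.945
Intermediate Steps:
J = 1 (J = -4*¼ - 2*(-1) = -1 + 2 = 1)
R(F) = 2 + 1/F
a(x, G) = (1 + 4/x)/(12 + x)
a(R(4) + 10, -21) - 12 = (4 + ((2 + 1/4) + 10))/(((2 + 1/4) + 10)*(12 + ((2 + 1/4) + 10))) - 12 = (4 + ((2 + ¼) + 10))/(((2 + ¼) + 10)*(12 + ((2 + ¼) + 10))) - 12 = (4 + (9/4 + 10))/((9/4 + 10)*(12 + (9/4 + 10))) - 12 = (4 + 49/4)/((49/4)*(12 + 49/4)) - 12 = (4/49)*(65/4)/(97/4) - 12 = (4/49)*(4/97)*(65/4) - 12 = 260/4753 - 12 = -56776/4753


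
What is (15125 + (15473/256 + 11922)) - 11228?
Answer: 4065137/256 ≈ 15879.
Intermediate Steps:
(15125 + (15473/256 + 11922)) - 11228 = (15125 + 3067505/256) - 11228 = 6939505/256 - 11228 = 4065137/256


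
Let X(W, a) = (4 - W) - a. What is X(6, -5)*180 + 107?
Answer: 647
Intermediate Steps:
X(W, a) = 4 - W - a
X(6, -5)*180 + 107 = (4 - 1*6 - 1*(-5))*180 + 107 = (4 - 6 + 5)*180 + 107 = 3*180 + 107 = 540 + 107 = 647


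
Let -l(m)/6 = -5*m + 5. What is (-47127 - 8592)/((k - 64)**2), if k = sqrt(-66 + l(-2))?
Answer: -55719/(4*(32 - I*sqrt(39))**2) ≈ -12.143 - 4.9271*I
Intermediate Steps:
l(m) = -30 + 30*m (l(m) = -6*(-5*m + 5) = -6*(5 - 5*m) = -30 + 30*m)
k = 2*I*sqrt(39) (k = sqrt(-66 + (-30 + 30*(-2))) = sqrt(-66 + (-30 - 60)) = sqrt(-66 - 90) = sqrt(-156) = 2*I*sqrt(39) ≈ 12.49*I)
(-47127 - 8592)/((k - 64)**2) = (-47127 - 8592)/((2*I*sqrt(39) - 64)**2) = -55719/(-64 + 2*I*sqrt(39))**2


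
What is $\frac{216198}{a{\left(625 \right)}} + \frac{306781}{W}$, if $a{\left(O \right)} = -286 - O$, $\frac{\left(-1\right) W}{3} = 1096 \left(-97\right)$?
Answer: $- \frac{68673847837}{290550696} \approx -236.36$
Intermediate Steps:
$W = 318936$ ($W = - 3 \cdot 1096 \left(-97\right) = \left(-3\right) \left(-106312\right) = 318936$)
$\frac{216198}{a{\left(625 \right)}} + \frac{306781}{W} = \frac{216198}{-286 - 625} + \frac{306781}{318936} = \frac{216198}{-286 - 625} + 306781 \cdot \frac{1}{318936} = \frac{216198}{-911} + \frac{306781}{318936} = 216198 \left(- \frac{1}{911}\right) + \frac{306781}{318936} = - \frac{216198}{911} + \frac{306781}{318936} = - \frac{68673847837}{290550696}$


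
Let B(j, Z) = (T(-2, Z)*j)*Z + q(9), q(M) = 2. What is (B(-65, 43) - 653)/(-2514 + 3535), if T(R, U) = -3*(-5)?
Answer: -42576/1021 ≈ -41.700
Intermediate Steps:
T(R, U) = 15
B(j, Z) = 2 + 15*Z*j (B(j, Z) = (15*j)*Z + 2 = 15*Z*j + 2 = 2 + 15*Z*j)
(B(-65, 43) - 653)/(-2514 + 3535) = ((2 + 15*43*(-65)) - 653)/(-2514 + 3535) = ((2 - 41925) - 653)/1021 = (-41923 - 653)*(1/1021) = -42576*1/1021 = -42576/1021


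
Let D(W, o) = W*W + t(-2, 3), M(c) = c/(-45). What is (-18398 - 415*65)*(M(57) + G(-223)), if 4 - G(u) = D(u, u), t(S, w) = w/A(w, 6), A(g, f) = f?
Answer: 67687577519/30 ≈ 2.2563e+9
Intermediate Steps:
M(c) = -c/45 (M(c) = c*(-1/45) = -c/45)
t(S, w) = w/6
D(W, o) = ½ + W² (D(W, o) = W*W + (⅙)*3 = W² + ½ = ½ + W²)
G(u) = 7/2 - u² (G(u) = 4 - (½ + u²) = 4 + (-½ - u²) = 7/2 - u²)
(-18398 - 415*65)*(M(57) + G(-223)) = (-18398 - 415*65)*(-1/45*57 + (7/2 - 1*(-223)²)) = (-18398 - 26975)*(-19/15 + (7/2 - 1*49729)) = -45373*(-19/15 + (7/2 - 49729)) = -45373*(-19/15 - 99451/2) = -45373*(-1491803/30) = 67687577519/30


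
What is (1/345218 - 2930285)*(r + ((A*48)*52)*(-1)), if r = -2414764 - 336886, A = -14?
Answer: 1374092408897058537/172609 ≈ 7.9607e+12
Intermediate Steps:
r = -2751650
(1/345218 - 2930285)*(r + ((A*48)*52)*(-1)) = (1/345218 - 2930285)*(-2751650 + (-14*48*52)*(-1)) = (1/345218 - 2930285)*(-2751650 - 672*52*(-1)) = -1011587127129*(-2751650 - 34944*(-1))/345218 = -1011587127129*(-2751650 + 34944)/345218 = -1011587127129/345218*(-2716706) = 1374092408897058537/172609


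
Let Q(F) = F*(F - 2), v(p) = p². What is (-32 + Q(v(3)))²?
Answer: 961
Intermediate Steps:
Q(F) = F*(-2 + F)
(-32 + Q(v(3)))² = (-32 + 3²*(-2 + 3²))² = (-32 + 9*(-2 + 9))² = (-32 + 9*7)² = (-32 + 63)² = 31² = 961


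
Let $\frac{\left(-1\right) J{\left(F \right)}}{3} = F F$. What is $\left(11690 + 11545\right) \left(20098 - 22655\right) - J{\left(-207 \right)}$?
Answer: $-59283348$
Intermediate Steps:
$J{\left(F \right)} = - 3 F^{2}$ ($J{\left(F \right)} = - 3 F F = - 3 F^{2}$)
$\left(11690 + 11545\right) \left(20098 - 22655\right) - J{\left(-207 \right)} = \left(11690 + 11545\right) \left(20098 - 22655\right) - - 3 \left(-207\right)^{2} = 23235 \left(-2557\right) - \left(-3\right) 42849 = -59411895 - -128547 = -59411895 + 128547 = -59283348$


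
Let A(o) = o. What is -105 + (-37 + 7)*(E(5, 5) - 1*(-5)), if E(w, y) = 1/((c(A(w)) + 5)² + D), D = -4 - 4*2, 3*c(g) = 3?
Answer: -1025/4 ≈ -256.25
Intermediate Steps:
c(g) = 1 (c(g) = (⅓)*3 = 1)
D = -12 (D = -4 - 8 = -12)
E(w, y) = 1/24 (E(w, y) = 1/((1 + 5)² - 12) = 1/(6² - 12) = 1/(36 - 12) = 1/24)
-105 + (-37 + 7)*(E(5, 5) - 1*(-5)) = -105 + (-37 + 7)*(1/24 - 1*(-5)) = -105 - 30*(1/24 + 5) = -105 - 30*121/24 = -105 - 605/4 = -1025/4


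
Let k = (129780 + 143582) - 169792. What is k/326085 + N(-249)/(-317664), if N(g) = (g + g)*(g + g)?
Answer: -266499577/575474808 ≈ -0.46310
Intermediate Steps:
k = 103570 (k = 273362 - 169792 = 103570)
N(g) = 4*g² (N(g) = (2*g)*(2*g) = 4*g²)
k/326085 + N(-249)/(-317664) = 103570/326085 + (4*(-249)²)/(-317664) = 103570*(1/326085) + (4*62001)*(-1/317664) = 20714/65217 + 248004*(-1/317664) = 20714/65217 - 6889/8824 = -266499577/575474808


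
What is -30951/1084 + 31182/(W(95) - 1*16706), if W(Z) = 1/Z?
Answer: -17444164993/573460932 ≈ -30.419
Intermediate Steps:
-30951/1084 + 31182/(W(95) - 1*16706) = -30951/1084 + 31182/(1/95 - 1*16706) = -30951*1/1084 + 31182/(1/95 - 16706) = -30951/1084 + 31182/(-1587069/95) = -30951/1084 + 31182*(-95/1587069) = -30951/1084 - 987430/529023 = -17444164993/573460932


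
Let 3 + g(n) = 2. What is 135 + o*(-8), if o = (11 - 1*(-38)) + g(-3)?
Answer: -249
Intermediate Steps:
g(n) = -1 (g(n) = -3 + 2 = -1)
o = 48 (o = (11 - 1*(-38)) - 1 = (11 + 38) - 1 = 49 - 1 = 48)
135 + o*(-8) = 135 + 48*(-8) = 135 - 384 = -249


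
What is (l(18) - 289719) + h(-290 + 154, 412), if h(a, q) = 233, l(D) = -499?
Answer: -289985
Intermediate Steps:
(l(18) - 289719) + h(-290 + 154, 412) = (-499 - 289719) + 233 = -290218 + 233 = -289985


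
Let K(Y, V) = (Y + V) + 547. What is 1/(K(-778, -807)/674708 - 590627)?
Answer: -337354/199250381477 ≈ -1.6931e-6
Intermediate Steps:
K(Y, V) = 547 + V + Y (K(Y, V) = (V + Y) + 547 = 547 + V + Y)
1/(K(-778, -807)/674708 - 590627) = 1/((547 - 807 - 778)/674708 - 590627) = 1/(-1038*1/674708 - 590627) = 1/(-519/337354 - 590627) = 1/(-199250381477/337354) = -337354/199250381477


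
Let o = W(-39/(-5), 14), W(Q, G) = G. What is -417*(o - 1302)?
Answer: 537096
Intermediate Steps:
o = 14
-417*(o - 1302) = -417*(14 - 1302) = -417*(-1288) = 537096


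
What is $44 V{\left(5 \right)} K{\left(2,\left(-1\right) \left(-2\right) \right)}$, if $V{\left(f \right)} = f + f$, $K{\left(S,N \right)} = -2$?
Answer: $-880$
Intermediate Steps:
$V{\left(f \right)} = 2 f$
$44 V{\left(5 \right)} K{\left(2,\left(-1\right) \left(-2\right) \right)} = 44 \cdot 2 \cdot 5 \left(-2\right) = 44 \cdot 10 \left(-2\right) = 440 \left(-2\right) = -880$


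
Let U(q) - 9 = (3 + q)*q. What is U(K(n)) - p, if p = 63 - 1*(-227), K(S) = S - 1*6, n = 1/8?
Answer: -16903/64 ≈ -264.11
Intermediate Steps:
n = ⅛ ≈ 0.12500
K(S) = -6 + S (K(S) = S - 6 = -6 + S)
p = 290 (p = 63 + 227 = 290)
U(q) = 9 + q*(3 + q) (U(q) = 9 + (3 + q)*q = 9 + q*(3 + q))
U(K(n)) - p = (9 + (-6 + ⅛)² + 3*(-6 + ⅛)) - 1*290 = (9 + (-47/8)² + 3*(-47/8)) - 290 = (9 + 2209/64 - 141/8) - 290 = 1657/64 - 290 = -16903/64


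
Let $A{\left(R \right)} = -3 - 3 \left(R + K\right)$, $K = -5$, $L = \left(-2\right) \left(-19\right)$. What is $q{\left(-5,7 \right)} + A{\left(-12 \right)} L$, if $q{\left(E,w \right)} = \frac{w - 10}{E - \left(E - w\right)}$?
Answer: $\frac{12765}{7} \approx 1823.6$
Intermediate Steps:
$L = 38$
$q{\left(E,w \right)} = \frac{-10 + w}{w}$
$A{\left(R \right)} = 12 - 3 R$ ($A{\left(R \right)} = -3 - 3 \left(R - 5\right) = -3 - 3 \left(-5 + R\right) = -3 - \left(-15 + 3 R\right) = 12 - 3 R$)
$q{\left(-5,7 \right)} + A{\left(-12 \right)} L = \frac{-10 + 7}{7} + \left(12 - -36\right) 38 = \frac{1}{7} \left(-3\right) + \left(12 + 36\right) 38 = - \frac{3}{7} + 48 \cdot 38 = - \frac{3}{7} + 1824 = \frac{12765}{7}$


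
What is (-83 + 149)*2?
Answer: 132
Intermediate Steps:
(-83 + 149)*2 = 66*2 = 132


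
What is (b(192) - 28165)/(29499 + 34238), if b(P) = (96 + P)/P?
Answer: -56327/127474 ≈ -0.44187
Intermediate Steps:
b(P) = (96 + P)/P
(b(192) - 28165)/(29499 + 34238) = ((96 + 192)/192 - 28165)/(29499 + 34238) = ((1/192)*288 - 28165)/63737 = (3/2 - 28165)*(1/63737) = -56327/2*1/63737 = -56327/127474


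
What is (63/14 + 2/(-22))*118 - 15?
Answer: 5558/11 ≈ 505.27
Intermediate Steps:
(63/14 + 2/(-22))*118 - 15 = (63*(1/14) + 2*(-1/22))*118 - 15 = (9/2 - 1/11)*118 - 15 = (97/22)*118 - 15 = 5723/11 - 15 = 5558/11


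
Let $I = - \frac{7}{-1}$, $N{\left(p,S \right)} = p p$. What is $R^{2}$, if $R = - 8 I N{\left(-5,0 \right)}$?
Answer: $1960000$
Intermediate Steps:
$N{\left(p,S \right)} = p^{2}$
$I = 7$ ($I = \left(-7\right) \left(-1\right) = 7$)
$R = -1400$ ($R = \left(-8\right) 7 \left(-5\right)^{2} = \left(-56\right) 25 = -1400$)
$R^{2} = \left(-1400\right)^{2} = 1960000$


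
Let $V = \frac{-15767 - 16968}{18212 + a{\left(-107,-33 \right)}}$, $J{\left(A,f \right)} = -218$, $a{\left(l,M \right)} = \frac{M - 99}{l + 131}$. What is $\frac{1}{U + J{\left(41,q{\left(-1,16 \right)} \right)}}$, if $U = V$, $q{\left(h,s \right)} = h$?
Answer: $- \frac{36413}{8003504} \approx -0.0045496$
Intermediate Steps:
$a{\left(l,M \right)} = \frac{-99 + M}{131 + l}$
$V = - \frac{65470}{36413}$ ($V = \frac{-15767 - 16968}{18212 + \frac{-99 - 33}{131 - 107}} = - \frac{32735}{18212 + \frac{1}{24} \left(-132\right)} = - \frac{32735}{18212 - \frac{11}{2}} = - \frac{32735}{\frac{36413}{2}} = \left(-32735\right) \frac{2}{36413} = - \frac{65470}{36413} \approx -1.798$)
$U = - \frac{65470}{36413} \approx -1.798$
$\frac{1}{U + J{\left(41,q{\left(-1,16 \right)} \right)}} = \frac{1}{- \frac{65470}{36413} - 218} = \frac{1}{- \frac{8003504}{36413}} = - \frac{36413}{8003504}$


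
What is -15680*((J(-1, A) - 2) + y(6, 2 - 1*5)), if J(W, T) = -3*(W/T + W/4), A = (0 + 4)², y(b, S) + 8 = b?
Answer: 48020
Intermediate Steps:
y(b, S) = -8 + b
A = 16 (A = 4² = 16)
J(W, T) = -3*W/4 - 3*W/T (J(W, T) = -3*(W/T + W*(¼)) = -3*(W/T + W/4) = -3*(W/4 + W/T) = -3*W/4 - 3*W/T)
-15680*((J(-1, A) - 2) + y(6, 2 - 1*5)) = -15680*((-¾*(-1)*(4 + 16)/16 - 2) + (-8 + 6)) = -15680*((-¾*(-1)*1/16*20 - 2) - 2) = -15680*((15/16 - 2) - 2) = -15680*(-17/16 - 2) = -15680*(-49/16) = 48020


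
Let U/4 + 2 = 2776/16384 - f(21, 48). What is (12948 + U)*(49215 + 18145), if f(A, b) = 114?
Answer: 13455486275/16 ≈ 8.4097e+8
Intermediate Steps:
U = -237221/512 (U = -8 + 4*(2776/16384 - 1*114) = -8 + 4*(2776*(1/16384) - 114) = -8 + 4*(347/2048 - 114) = -8 + 4*(-233125/2048) = -8 - 233125/512 = -237221/512 ≈ -463.32)
(12948 + U)*(49215 + 18145) = (12948 - 237221/512)*(49215 + 18145) = (6392155/512)*67360 = 13455486275/16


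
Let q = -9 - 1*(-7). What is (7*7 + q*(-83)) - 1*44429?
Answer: -44214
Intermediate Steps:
q = -2 (q = -9 + 7 = -2)
(7*7 + q*(-83)) - 1*44429 = (7*7 - 2*(-83)) - 1*44429 = (49 + 166) - 44429 = 215 - 44429 = -44214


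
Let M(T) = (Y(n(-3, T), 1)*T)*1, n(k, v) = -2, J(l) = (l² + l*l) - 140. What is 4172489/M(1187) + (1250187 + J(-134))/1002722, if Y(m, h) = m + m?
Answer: -2088870390863/2380462028 ≈ -877.51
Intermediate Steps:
J(l) = -140 + 2*l² (J(l) = (l² + l²) - 140 = 2*l² - 140 = -140 + 2*l²)
Y(m, h) = 2*m
M(T) = -4*T (M(T) = ((2*(-2))*T)*1 = -4*T*1 = -4*T)
4172489/M(1187) + (1250187 + J(-134))/1002722 = 4172489/((-4*1187)) + (1250187 + (-140 + 2*(-134)²))/1002722 = 4172489/(-4748) + (1250187 + (-140 + 2*17956))*(1/1002722) = 4172489*(-1/4748) + (1250187 + (-140 + 35912))*(1/1002722) = -4172489/4748 + (1250187 + 35772)*(1/1002722) = -4172489/4748 + 1285959*(1/1002722) = -4172489/4748 + 1285959/1002722 = -2088870390863/2380462028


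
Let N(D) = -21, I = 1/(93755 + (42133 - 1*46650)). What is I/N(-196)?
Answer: -1/1873998 ≈ -5.3362e-7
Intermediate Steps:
I = 1/89238 (I = 1/(93755 + (42133 - 46650)) = 1/(93755 - 4517) = 1/89238 ≈ 1.1206e-5)
I/N(-196) = (1/89238)/(-21) = (1/89238)*(-1/21) = -1/1873998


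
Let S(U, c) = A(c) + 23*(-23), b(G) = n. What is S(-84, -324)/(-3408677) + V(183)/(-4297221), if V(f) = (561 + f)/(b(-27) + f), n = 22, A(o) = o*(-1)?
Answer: 59351552279/1000935623085495 ≈ 5.9296e-5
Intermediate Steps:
A(o) = -o
b(G) = 22
S(U, c) = -529 - c (S(U, c) = -c + 23*(-23) = -c - 529 = -529 - c)
V(f) = (561 + f)/(22 + f)
S(-84, -324)/(-3408677) + V(183)/(-4297221) = (-529 - 1*(-324))/(-3408677) + ((561 + 183)/(22 + 183))/(-4297221) = (-529 + 324)*(-1/3408677) + (744/205)*(-1/4297221) = -205*(-1/3408677) + ((1/205)*744)*(-1/4297221) = 205/3408677 + (744/205)*(-1/4297221) = 205/3408677 - 248/293643435 = 59351552279/1000935623085495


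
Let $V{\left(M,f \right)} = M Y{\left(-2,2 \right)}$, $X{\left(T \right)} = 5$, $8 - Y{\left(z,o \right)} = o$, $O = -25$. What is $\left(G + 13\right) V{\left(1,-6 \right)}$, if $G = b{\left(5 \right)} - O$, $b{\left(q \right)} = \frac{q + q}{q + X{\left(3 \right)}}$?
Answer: $234$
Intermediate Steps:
$Y{\left(z,o \right)} = 8 - o$
$b{\left(q \right)} = \frac{2 q}{5 + q}$ ($b{\left(q \right)} = \frac{q + q}{q + 5} = \frac{2 q}{5 + q}$)
$V{\left(M,f \right)} = 6 M$ ($V{\left(M,f \right)} = M \left(8 - 2\right) = M 6 = 6 M$)
$G = 26$ ($G = 2 \cdot 5 \frac{1}{5 + 5} - -25 = 2 \cdot 5 \cdot \frac{1}{10} + 25 = 1 + 25 = 26$)
$\left(G + 13\right) V{\left(1,-6 \right)} = \left(26 + 13\right) 6 \cdot 1 = 39 \cdot 6 = 234$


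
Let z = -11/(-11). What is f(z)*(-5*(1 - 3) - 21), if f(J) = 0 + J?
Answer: -11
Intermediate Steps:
z = 1 (z = -11*(-1/11) = 1)
f(J) = J
f(z)*(-5*(1 - 3) - 21) = 1*(-5*(1 - 3) - 21) = 1*(-5*(-2) - 21) = 1*(10 - 21) = 1*(-11) = -11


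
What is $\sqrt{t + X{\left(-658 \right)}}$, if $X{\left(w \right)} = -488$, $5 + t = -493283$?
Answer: $36 i \sqrt{381} \approx 702.69 i$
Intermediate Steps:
$t = -493288$ ($t = -5 - 493283 = -493288$)
$\sqrt{t + X{\left(-658 \right)}} = \sqrt{-493288 - 488} = \sqrt{-493776} = 36 i \sqrt{381}$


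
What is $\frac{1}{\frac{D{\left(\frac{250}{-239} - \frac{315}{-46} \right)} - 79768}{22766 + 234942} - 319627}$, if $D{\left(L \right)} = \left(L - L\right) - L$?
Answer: $- \frac{2833241752}{905581438499681} \approx -3.1286 \cdot 10^{-6}$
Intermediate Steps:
$D{\left(L \right)} = - L$ ($D{\left(L \right)} = 0 - L = - L$)
$\frac{1}{\frac{D{\left(\frac{250}{-239} - \frac{315}{-46} \right)} - 79768}{22766 + 234942} - 319627} = \frac{1}{\frac{- (\frac{250}{-239} - \frac{315}{-46}) - 79768}{22766 + 234942} - 319627} = \frac{1}{\frac{- (250 \left(- \frac{1}{239}\right) - - \frac{315}{46}) - 79768}{257708} - 319627} = \frac{1}{\left(- (- \frac{250}{239} + \frac{315}{46}) - 79768\right) \frac{1}{257708} - 319627} = \frac{1}{\left(\left(-1\right) \frac{63785}{10994} - 79768\right) \frac{1}{257708} - 319627} = \frac{1}{\left(- \frac{63785}{10994} - 79768\right) \frac{1}{257708} - 319627} = \frac{1}{\left(- \frac{877033177}{10994}\right) \frac{1}{257708} - 319627} = \frac{1}{- \frac{877033177}{2833241752} - 319627} = \frac{1}{- \frac{905581438499681}{2833241752}} = - \frac{2833241752}{905581438499681}$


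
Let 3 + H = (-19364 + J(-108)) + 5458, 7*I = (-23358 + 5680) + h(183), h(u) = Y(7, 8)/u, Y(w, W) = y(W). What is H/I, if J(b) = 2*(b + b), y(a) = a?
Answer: 18370821/3235066 ≈ 5.6786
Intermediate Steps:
Y(w, W) = W
h(u) = 8/u
J(b) = 4*b (J(b) = 2*(2*b) = 4*b)
I = -3235066/1281 (I = ((-23358 + 5680) + 8/183)/7 = (-17678 + 8*(1/183))/7 = (-17678 + 8/183)/7 = (1/7)*(-3235066/183) = -3235066/1281 ≈ -2525.4)
H = -14341 (H = -3 + ((-19364 + 4*(-108)) + 5458) = -3 + ((-19364 - 432) + 5458) = -3 + (-19796 + 5458) = -3 - 14338 = -14341)
H/I = -14341/(-3235066/1281) = -14341*(-1281/3235066) = 18370821/3235066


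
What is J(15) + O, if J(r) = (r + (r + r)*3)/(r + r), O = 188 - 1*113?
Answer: 157/2 ≈ 78.500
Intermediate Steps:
O = 75 (O = 188 - 113 = 75)
J(r) = 7/2 (J(r) = (r + (2*r)*3)/((2*r)) = (r + 6*r)*(1/(2*r)) = (7*r)*(1/(2*r)) = 7/2)
J(15) + O = 7/2 + 75 = 157/2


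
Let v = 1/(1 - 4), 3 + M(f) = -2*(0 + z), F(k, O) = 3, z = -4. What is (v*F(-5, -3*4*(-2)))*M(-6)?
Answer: -5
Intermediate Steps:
M(f) = 5 (M(f) = -3 - 2*(0 - 4) = -3 - 2*(-4) = -3 + 8 = 5)
v = -⅓ (v = 1/(-3) = -⅓ ≈ -0.33333)
(v*F(-5, -3*4*(-2)))*M(-6) = -⅓*3*5 = -1*5 = -5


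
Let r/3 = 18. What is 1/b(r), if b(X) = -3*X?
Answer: -1/162 ≈ -0.0061728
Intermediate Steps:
r = 54 (r = 3*18 = 54)
1/b(r) = 1/(-3*54) = 1/(-162) = -1/162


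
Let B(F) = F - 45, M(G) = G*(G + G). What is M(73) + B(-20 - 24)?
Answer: 10569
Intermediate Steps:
M(G) = 2*G**2 (M(G) = G*(2*G) = 2*G**2)
B(F) = -45 + F
M(73) + B(-20 - 24) = 2*73**2 + (-45 + (-20 - 24)) = 2*5329 + (-45 - 44) = 10658 - 89 = 10569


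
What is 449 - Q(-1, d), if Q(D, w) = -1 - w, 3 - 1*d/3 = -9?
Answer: 486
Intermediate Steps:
d = 36 (d = 9 - 3*(-9) = 9 + 27 = 36)
449 - Q(-1, d) = 449 - (-1 - 1*36) = 449 - (-1 - 36) = 449 - 1*(-37) = 449 + 37 = 486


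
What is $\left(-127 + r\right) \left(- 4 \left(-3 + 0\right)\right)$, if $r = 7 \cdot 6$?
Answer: $-1020$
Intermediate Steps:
$r = 42$
$\left(-127 + r\right) \left(- 4 \left(-3 + 0\right)\right) = \left(-127 + 42\right) \left(- 4 \left(-3 + 0\right)\right) = - 85 \left(\left(-4\right) \left(-3\right)\right) = \left(-85\right) 12 = -1020$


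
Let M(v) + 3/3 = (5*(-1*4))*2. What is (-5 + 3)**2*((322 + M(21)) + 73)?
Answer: 1416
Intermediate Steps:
M(v) = -41 (M(v) = -1 + (5*(-1*4))*2 = -1 + (5*(-4))*2 = -1 - 20*2 = -1 - 40 = -41)
(-5 + 3)**2*((322 + M(21)) + 73) = (-5 + 3)**2*((322 - 41) + 73) = (-2)**2*(281 + 73) = 4*354 = 1416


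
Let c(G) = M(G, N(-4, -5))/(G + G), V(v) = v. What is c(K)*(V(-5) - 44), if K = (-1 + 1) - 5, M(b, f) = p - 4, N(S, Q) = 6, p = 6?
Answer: 49/5 ≈ 9.8000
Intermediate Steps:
M(b, f) = 2 (M(b, f) = 6 - 4 = 2)
K = -5 (K = 0 - 5 = -5)
c(G) = 1/G (c(G) = 2/(G + G) = 2/((2*G)) = 2*(1/(2*G)) = 1/G)
c(K)*(V(-5) - 44) = (-5 - 44)/(-5) = -⅕*(-49) = 49/5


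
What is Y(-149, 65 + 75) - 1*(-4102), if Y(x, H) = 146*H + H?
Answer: 24682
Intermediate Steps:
Y(x, H) = 147*H
Y(-149, 65 + 75) - 1*(-4102) = 147*(65 + 75) - 1*(-4102) = 147*140 + 4102 = 20580 + 4102 = 24682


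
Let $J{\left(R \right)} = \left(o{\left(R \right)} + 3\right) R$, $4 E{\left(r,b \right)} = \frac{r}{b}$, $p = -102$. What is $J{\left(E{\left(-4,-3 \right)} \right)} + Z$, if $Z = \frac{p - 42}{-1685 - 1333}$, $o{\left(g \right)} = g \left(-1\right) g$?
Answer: $\frac{13726}{13581} \approx 1.0107$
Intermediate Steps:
$o{\left(g \right)} = - g^{2}$ ($o{\left(g \right)} = - g g = - g^{2}$)
$E{\left(r,b \right)} = \frac{r}{4 b}$ ($E{\left(r,b \right)} = \frac{r \frac{1}{b}}{4} = \frac{r}{4 b}$)
$J{\left(R \right)} = R \left(3 - R^{2}\right)$ ($J{\left(R \right)} = \left(- R^{2} + 3\right) R = \left(3 - R^{2}\right) R = R \left(3 - R^{2}\right)$)
$Z = \frac{24}{503}$ ($Z = \frac{-102 - 42}{-1685 - 1333} = - \frac{144}{-3018} = \left(-144\right) \left(- \frac{1}{3018}\right) = \frac{24}{503} \approx 0.047714$)
$J{\left(E{\left(-4,-3 \right)} \right)} + Z = \frac{1}{4} \left(-4\right) \frac{1}{-3} \left(3 - \left(\frac{1}{4} \left(-4\right) \frac{1}{-3}\right)^{2}\right) + \frac{24}{503} = \frac{1}{4} \left(-4\right) \left(- \frac{1}{3}\right) \left(3 - \left(\frac{1}{4} \left(-4\right) \left(- \frac{1}{3}\right)\right)^{2}\right) + \frac{24}{503} = \frac{3 - \left(\frac{1}{3}\right)^{2}}{3} + \frac{24}{503} = \frac{3 - \frac{1}{9}}{3} + \frac{24}{503} = \frac{1}{3} \cdot \frac{26}{9} + \frac{24}{503} = \frac{26}{27} + \frac{24}{503} = \frac{13726}{13581}$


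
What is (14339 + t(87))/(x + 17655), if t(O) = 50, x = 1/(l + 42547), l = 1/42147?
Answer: 25802763591490/31659447620697 ≈ 0.81501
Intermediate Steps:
l = 1/42147 ≈ 2.3726e-5
x = 42147/1793228410 (x = 1/(1/42147 + 42547) = 1/(1793228410/42147) = 42147/1793228410 ≈ 2.3503e-5)
(14339 + t(87))/(x + 17655) = (14339 + 50)/(42147/1793228410 + 17655) = 14389/(31659447620697/1793228410) = 14389*(1793228410/31659447620697) = 25802763591490/31659447620697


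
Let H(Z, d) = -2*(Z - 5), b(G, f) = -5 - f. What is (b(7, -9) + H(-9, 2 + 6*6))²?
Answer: 1024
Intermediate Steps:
H(Z, d) = 10 - 2*Z (H(Z, d) = -2*(-5 + Z) = 10 - 2*Z)
(b(7, -9) + H(-9, 2 + 6*6))² = ((-5 - 1*(-9)) + (10 - 2*(-9)))² = ((-5 + 9) + (10 + 18))² = (4 + 28)² = 32² = 1024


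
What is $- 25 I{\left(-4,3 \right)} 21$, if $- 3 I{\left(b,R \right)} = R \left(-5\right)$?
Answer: $-2625$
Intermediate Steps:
$I{\left(b,R \right)} = \frac{5 R}{3}$ ($I{\left(b,R \right)} = - \frac{R \left(-5\right)}{3} = - \frac{\left(-5\right) R}{3} = \frac{5 R}{3}$)
$- 25 I{\left(-4,3 \right)} 21 = - 25 \cdot \frac{5}{3} \cdot 3 \cdot 21 = \left(-25\right) 5 \cdot 21 = \left(-125\right) 21 = -2625$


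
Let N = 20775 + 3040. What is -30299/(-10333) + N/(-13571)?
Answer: 165107334/140229143 ≈ 1.1774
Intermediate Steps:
N = 23815
-30299/(-10333) + N/(-13571) = -30299/(-10333) + 23815/(-13571) = -30299*(-1/10333) + 23815*(-1/13571) = 30299/10333 - 23815/13571 = 165107334/140229143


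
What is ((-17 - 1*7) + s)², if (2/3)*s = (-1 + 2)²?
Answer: 2025/4 ≈ 506.25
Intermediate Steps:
s = 3/2 (s = 3*(-1 + 2)²/2 = (3/2)*1² = (3/2)*1 = 3/2 ≈ 1.5000)
((-17 - 1*7) + s)² = ((-17 - 1*7) + 3/2)² = ((-17 - 7) + 3/2)² = (-24 + 3/2)² = (-45/2)² = 2025/4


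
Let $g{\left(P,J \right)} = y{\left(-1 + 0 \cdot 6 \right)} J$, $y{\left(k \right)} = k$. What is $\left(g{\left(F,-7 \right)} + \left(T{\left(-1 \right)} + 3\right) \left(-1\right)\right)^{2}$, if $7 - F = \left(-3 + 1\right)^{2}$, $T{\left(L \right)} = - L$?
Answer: $9$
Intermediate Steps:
$F = 3$ ($F = 7 - \left(-3 + 1\right)^{2} = 7 - \left(-2\right)^{2} = 7 - 4 = 3$)
$g{\left(P,J \right)} = - J$ ($g{\left(P,J \right)} = \left(-1 + 0 \cdot 6\right) J = \left(-1 + 0\right) J = - J$)
$\left(g{\left(F,-7 \right)} + \left(T{\left(-1 \right)} + 3\right) \left(-1\right)\right)^{2} = \left(\left(-1\right) \left(-7\right) + \left(\left(-1\right) \left(-1\right) + 3\right) \left(-1\right)\right)^{2} = \left(7 + \left(1 + 3\right) \left(-1\right)\right)^{2} = \left(7 + 4 \left(-1\right)\right)^{2} = \left(7 - 4\right)^{2} = 3^{2} = 9$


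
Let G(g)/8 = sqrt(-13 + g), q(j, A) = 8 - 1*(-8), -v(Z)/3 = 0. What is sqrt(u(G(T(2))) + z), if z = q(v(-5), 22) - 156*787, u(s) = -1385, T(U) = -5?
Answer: I*sqrt(124141) ≈ 352.34*I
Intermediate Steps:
v(Z) = 0 (v(Z) = -3*0 = 0)
q(j, A) = 16 (q(j, A) = 8 + 8 = 16)
G(g) = 8*sqrt(-13 + g)
z = -122756 (z = 16 - 156*787 = 16 - 122772 = -122756)
sqrt(u(G(T(2))) + z) = sqrt(-1385 - 122756) = sqrt(-124141) = I*sqrt(124141)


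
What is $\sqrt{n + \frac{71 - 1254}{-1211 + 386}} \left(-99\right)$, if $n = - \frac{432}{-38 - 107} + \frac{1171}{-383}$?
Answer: $- \frac{3 \sqrt{4553651392026}}{55535} \approx -115.27$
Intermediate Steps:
$n = - \frac{4339}{55535}$ ($n = - \frac{432}{-38 - 107} + 1171 \left(- \frac{1}{383}\right) = - \frac{432}{-145} - \frac{1171}{383} = \left(-432\right) \left(- \frac{1}{145}\right) - \frac{1171}{383} = \frac{432}{145} - \frac{1171}{383} = - \frac{4339}{55535} \approx -0.078131$)
$\sqrt{n + \frac{71 - 1254}{-1211 + 386}} \left(-99\right) = \sqrt{- \frac{4339}{55535} + \frac{71 - 1254}{-1211 + 386}} \left(-99\right) = \sqrt{- \frac{4339}{55535} - \frac{1183}{-825}} \left(-99\right) = \sqrt{- \frac{4339}{55535} - - \frac{1183}{825}} \left(-99\right) = \sqrt{- \frac{4339}{55535} + \frac{1183}{825}} \left(-99\right) = \sqrt{\frac{12423646}{9163275}} \left(-99\right) = \frac{\sqrt{4553651392026}}{1832655} \left(-99\right) = - \frac{3 \sqrt{4553651392026}}{55535}$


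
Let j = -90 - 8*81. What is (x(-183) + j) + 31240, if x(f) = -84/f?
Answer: 1860650/61 ≈ 30502.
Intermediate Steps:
j = -738 (j = -90 - 648 = -738)
(x(-183) + j) + 31240 = (-84/(-183) - 738) + 31240 = (-84*(-1/183) - 738) + 31240 = (28/61 - 738) + 31240 = -44990/61 + 31240 = 1860650/61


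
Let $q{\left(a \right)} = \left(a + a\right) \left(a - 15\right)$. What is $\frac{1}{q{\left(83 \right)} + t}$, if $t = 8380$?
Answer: $\frac{1}{19668} \approx 5.0844 \cdot 10^{-5}$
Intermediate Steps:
$q{\left(a \right)} = 2 a \left(-15 + a\right)$
$\frac{1}{q{\left(83 \right)} + t} = \frac{1}{2 \cdot 83 \left(-15 + 83\right) + 8380} = \frac{1}{2 \cdot 83 \cdot 68 + 8380} = \frac{1}{11288 + 8380} = \frac{1}{19668}$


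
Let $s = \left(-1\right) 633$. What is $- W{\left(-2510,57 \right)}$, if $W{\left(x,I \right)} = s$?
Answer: $633$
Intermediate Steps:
$s = -633$
$W{\left(x,I \right)} = -633$
$- W{\left(-2510,57 \right)} = \left(-1\right) \left(-633\right) = 633$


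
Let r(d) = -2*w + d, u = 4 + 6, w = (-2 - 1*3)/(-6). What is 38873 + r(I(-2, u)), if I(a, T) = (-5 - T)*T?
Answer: 116164/3 ≈ 38721.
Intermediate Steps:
w = 5/6 (w = (-2 - 3)*(-1/6) = -5*(-1/6) = 5/6 ≈ 0.83333)
u = 10
I(a, T) = T*(-5 - T)
r(d) = -5/3 + d (r(d) = -2*5/6 + d = -5/3 + d)
38873 + r(I(-2, u)) = 38873 + (-5/3 - 1*10*(5 + 10)) = 38873 + (-5/3 - 1*10*15) = 38873 + (-5/3 - 150) = 38873 - 455/3 = 116164/3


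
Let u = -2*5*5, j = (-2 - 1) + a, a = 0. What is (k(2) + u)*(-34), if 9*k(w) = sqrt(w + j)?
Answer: 1700 - 34*I/9 ≈ 1700.0 - 3.7778*I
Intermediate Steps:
j = -3 (j = (-2 - 1) + 0 = -3 + 0 = -3)
k(w) = sqrt(-3 + w)/9 (k(w) = sqrt(w - 3)/9 = sqrt(-3 + w)/9)
u = -50 (u = -10*5 = -50)
(k(2) + u)*(-34) = (sqrt(-3 + 2)/9 - 50)*(-34) = (sqrt(-1)/9 - 50)*(-34) = (I/9 - 50)*(-34) = (-50 + I/9)*(-34) = 1700 - 34*I/9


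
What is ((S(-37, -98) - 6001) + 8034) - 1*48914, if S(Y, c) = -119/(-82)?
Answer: -3844123/82 ≈ -46880.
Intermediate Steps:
S(Y, c) = 119/82 (S(Y, c) = -119*(-1/82) = 119/82)
((S(-37, -98) - 6001) + 8034) - 1*48914 = ((119/82 - 6001) + 8034) - 1*48914 = (-491963/82 + 8034) - 48914 = 166825/82 - 48914 = -3844123/82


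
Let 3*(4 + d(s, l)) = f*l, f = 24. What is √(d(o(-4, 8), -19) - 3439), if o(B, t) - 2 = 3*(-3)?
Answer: I*√3595 ≈ 59.958*I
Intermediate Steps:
o(B, t) = -7 (o(B, t) = 2 + 3*(-3) = 2 - 9 = -7)
d(s, l) = -4 + 8*l (d(s, l) = -4 + (24*l)/3 = -4 + 8*l)
√(d(o(-4, 8), -19) - 3439) = √((-4 + 8*(-19)) - 3439) = √((-4 - 152) - 3439) = √(-156 - 3439) = √(-3595) = I*√3595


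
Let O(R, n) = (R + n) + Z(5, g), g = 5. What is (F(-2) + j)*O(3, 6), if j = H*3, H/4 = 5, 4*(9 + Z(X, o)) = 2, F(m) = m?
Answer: 29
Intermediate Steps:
Z(X, o) = -17/2 (Z(X, o) = -9 + (¼)*2 = -9 + ½ = -17/2)
H = 20 (H = 4*5 = 20)
O(R, n) = -17/2 + R + n (O(R, n) = (R + n) - 17/2 = -17/2 + R + n)
j = 60 (j = 20*3 = 60)
(F(-2) + j)*O(3, 6) = (-2 + 60)*(-17/2 + 3 + 6) = 58*(½) = 29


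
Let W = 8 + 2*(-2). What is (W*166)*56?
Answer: 37184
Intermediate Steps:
W = 4 (W = 8 - 4 = 4)
(W*166)*56 = (4*166)*56 = 664*56 = 37184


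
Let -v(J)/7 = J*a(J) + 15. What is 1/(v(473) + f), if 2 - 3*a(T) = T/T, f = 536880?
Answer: 3/1607014 ≈ 1.8668e-6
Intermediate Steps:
a(T) = ⅓ (a(T) = ⅔ - T/(3*T) = ⅔ - ⅓*1 = ⅔ - ⅓ = ⅓)
v(J) = -105 - 7*J/3 (v(J) = -7*(J*(⅓) + 15) = -7*(J/3 + 15) = -7*(15 + J/3) = -105 - 7*J/3)
1/(v(473) + f) = 1/((-105 - 7/3*473) + 536880) = 1/((-105 - 3311/3) + 536880) = 1/(-3626/3 + 536880) = 1/(1607014/3) = 3/1607014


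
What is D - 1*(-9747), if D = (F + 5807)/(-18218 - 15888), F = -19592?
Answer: 332444967/34106 ≈ 9747.4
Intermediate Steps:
D = 13785/34106 (D = (-19592 + 5807)/(-18218 - 15888) = -13785/(-34106) = -13785*(-1/34106) = 13785/34106 ≈ 0.40418)
D - 1*(-9747) = 13785/34106 - 1*(-9747) = 13785/34106 + 9747 = 332444967/34106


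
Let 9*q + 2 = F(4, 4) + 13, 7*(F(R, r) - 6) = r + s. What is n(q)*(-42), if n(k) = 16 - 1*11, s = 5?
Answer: -210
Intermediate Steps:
F(R, r) = 47/7 + r/7 (F(R, r) = 6 + (r + 5)/7 = 6 + (5 + r)/7 = 6 + (5/7 + r/7) = 47/7 + r/7)
q = 128/63 (q = -2/9 + ((47/7 + (1/7)*4) + 13)/9 = -2/9 + ((47/7 + 4/7) + 13)/9 = -2/9 + (51/7 + 13)/9 = -2/9 + (1/9)*(142/7) = -2/9 + 142/63 = 128/63 ≈ 2.0317)
n(k) = 5 (n(k) = 16 - 11 = 5)
n(q)*(-42) = 5*(-42) = -210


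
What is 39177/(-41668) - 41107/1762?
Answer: -890938175/36709508 ≈ -24.270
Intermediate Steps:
39177/(-41668) - 41107/1762 = 39177*(-1/41668) - 41107*1/1762 = -39177/41668 - 41107/1762 = -890938175/36709508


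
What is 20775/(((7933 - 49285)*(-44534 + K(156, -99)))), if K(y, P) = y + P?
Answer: 6925/613070968 ≈ 1.1296e-5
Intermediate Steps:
K(y, P) = P + y
20775/(((7933 - 49285)*(-44534 + K(156, -99)))) = 20775/(((7933 - 49285)*(-44534 + (-99 + 156)))) = 20775/((-41352*(-44534 + 57))) = 20775/((-41352*(-44477))) = 20775/1839212904 = 20775*(1/1839212904) = 6925/613070968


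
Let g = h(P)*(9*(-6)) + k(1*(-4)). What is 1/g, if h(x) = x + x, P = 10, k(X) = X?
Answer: -1/1084 ≈ -0.00092251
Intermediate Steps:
h(x) = 2*x
g = -1084 (g = (2*10)*(9*(-6)) + 1*(-4) = 20*(-54) - 4 = -1080 - 4 = -1084)
1/g = 1/(-1084) = -1/1084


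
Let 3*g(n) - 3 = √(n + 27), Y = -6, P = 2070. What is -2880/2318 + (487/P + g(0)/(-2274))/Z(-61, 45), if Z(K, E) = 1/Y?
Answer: -401807452/151545045 + √3/379 ≈ -2.6468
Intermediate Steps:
g(n) = 1 + √(27 + n)/3 (g(n) = 1 + √(n + 27)/3 = 1 + √(27 + n)/3)
Z(K, E) = -⅙ (Z(K, E) = 1/(-6) = -⅙)
-2880/2318 + (487/P + g(0)/(-2274))/Z(-61, 45) = -2880/2318 + (487/2070 + (1 + √(27 + 0)/3)/(-2274))/(-⅙) = -2880*1/2318 + (487*(1/2070) + (1 + √27/3)*(-1/2274))*(-6) = -1440/1159 + (487/2070 + (1 + (3*√3)/3)*(-1/2274))*(-6) = -1440/1159 + (487/2070 + (1 + √3)*(-1/2274))*(-6) = -1440/1159 + (487/2070 + (-1/2274 - √3/2274))*(-6) = -1440/1159 + (92114/392265 - √3/2274)*(-6) = -1440/1159 + (-184228/130755 + √3/379) = -401807452/151545045 + √3/379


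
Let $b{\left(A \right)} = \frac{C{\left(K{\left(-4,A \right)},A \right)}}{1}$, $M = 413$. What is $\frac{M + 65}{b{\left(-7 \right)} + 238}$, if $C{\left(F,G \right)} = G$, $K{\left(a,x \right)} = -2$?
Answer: $\frac{478}{231} \approx 2.0693$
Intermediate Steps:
$b{\left(A \right)} = A$ ($b{\left(A \right)} = \frac{A}{1} = A 1 = A$)
$\frac{M + 65}{b{\left(-7 \right)} + 238} = \frac{413 + 65}{-7 + 238} = \frac{478}{231}$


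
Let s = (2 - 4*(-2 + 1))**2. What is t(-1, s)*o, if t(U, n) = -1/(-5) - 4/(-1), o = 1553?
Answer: 32613/5 ≈ 6522.6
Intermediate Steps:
s = 36 (s = (2 - 4*(-1))**2 = (2 + 4)**2 = 6**2 = 36)
t(U, n) = 21/5 (t(U, n) = -1*(-1/5) - 4*(-1) = 1/5 + 4 = 21/5)
t(-1, s)*o = (21/5)*1553 = 32613/5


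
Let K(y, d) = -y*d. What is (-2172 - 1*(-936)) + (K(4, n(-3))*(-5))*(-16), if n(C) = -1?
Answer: -916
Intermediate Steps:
K(y, d) = -d*y
(-2172 - 1*(-936)) + (K(4, n(-3))*(-5))*(-16) = (-2172 - 1*(-936)) + (-1*(-1)*4*(-5))*(-16) = (-2172 + 936) + (4*(-5))*(-16) = -1236 - 20*(-16) = -1236 + 320 = -916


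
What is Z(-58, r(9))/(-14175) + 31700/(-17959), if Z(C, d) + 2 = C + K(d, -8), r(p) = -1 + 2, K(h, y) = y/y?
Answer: -448287919/254568825 ≈ -1.7610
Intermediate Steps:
K(h, y) = 1
r(p) = 1
Z(C, d) = -1 + C (Z(C, d) = -2 + (C + 1) = -2 + (1 + C) = -1 + C)
Z(-58, r(9))/(-14175) + 31700/(-17959) = (-1 - 58)/(-14175) + 31700/(-17959) = -59*(-1/14175) + 31700*(-1/17959) = 59/14175 - 31700/17959 = -448287919/254568825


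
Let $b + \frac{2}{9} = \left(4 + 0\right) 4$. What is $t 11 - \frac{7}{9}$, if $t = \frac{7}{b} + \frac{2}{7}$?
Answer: $\frac{64817}{8946} \approx 7.2454$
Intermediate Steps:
$b = \frac{142}{9}$ ($b = - \frac{2}{9} + \left(4 + 0\right) 4 = - \frac{2}{9} + 4 \cdot 4 = - \frac{2}{9} + 16 = \frac{142}{9} \approx 15.778$)
$t = \frac{725}{994}$ ($t = \frac{7}{\frac{142}{9}} + \frac{2}{7} = 7 \cdot \frac{9}{142} + 2 \cdot \frac{1}{7} = \frac{63}{142} + \frac{2}{7} = \frac{725}{994} \approx 0.72938$)
$t 11 - \frac{7}{9} = \frac{725}{994} \cdot 11 - \frac{7}{9} = \frac{7975}{994} - \frac{7}{9} = \frac{64817}{8946}$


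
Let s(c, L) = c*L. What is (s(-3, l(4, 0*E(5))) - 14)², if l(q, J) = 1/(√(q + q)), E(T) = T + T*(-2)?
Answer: 1577/8 + 21*√2 ≈ 226.82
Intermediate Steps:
E(T) = -T (E(T) = T - 2*T = -T)
l(q, J) = √2/(2*√q) (l(q, J) = 1/(√(2*q)) = 1/(√2*√q) = √2/(2*√q))
s(c, L) = L*c
(s(-3, l(4, 0*E(5))) - 14)² = ((√2/(2*√4))*(-3) - 14)² = (((½)*√2*(½))*(-3) - 14)² = ((√2/4)*(-3) - 14)² = (-3*√2/4 - 14)² = (-14 - 3*√2/4)²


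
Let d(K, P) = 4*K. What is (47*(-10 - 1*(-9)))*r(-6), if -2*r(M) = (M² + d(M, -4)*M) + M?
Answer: 4089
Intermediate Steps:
r(M) = -5*M²/2 - M/2 (r(M) = -((M² + (4*M)*M) + M)/2 = -((M² + 4*M²) + M)/2 = -(5*M² + M)/2 = -(M + 5*M²)/2 = -5*M²/2 - M/2)
(47*(-10 - 1*(-9)))*r(-6) = (47*(-10 - 1*(-9)))*(-½*(-6)*(1 + 5*(-6))) = (47*(-10 + 9))*(-½*(-6)*(1 - 30)) = (47*(-1))*(-½*(-6)*(-29)) = -47*(-87) = 4089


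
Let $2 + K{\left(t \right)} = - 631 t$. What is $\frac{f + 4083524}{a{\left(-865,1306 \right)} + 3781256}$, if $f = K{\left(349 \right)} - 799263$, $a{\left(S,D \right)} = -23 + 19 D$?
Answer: $\frac{437720}{543721} \approx 0.80505$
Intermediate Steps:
$K{\left(t \right)} = -2 - 631 t$
$f = -1019484$ ($f = \left(-2 - 220219\right) - 799263 = -220221 - 799263 = -1019484$)
$\frac{f + 4083524}{a{\left(-865,1306 \right)} + 3781256} = \frac{-1019484 + 4083524}{\left(-23 + 19 \cdot 1306\right) + 3781256} = \frac{3064040}{\left(-23 + 24814\right) + 3781256} = \frac{3064040}{24791 + 3781256} = \frac{3064040}{3806047} = 3064040 \cdot \frac{1}{3806047} = \frac{437720}{543721}$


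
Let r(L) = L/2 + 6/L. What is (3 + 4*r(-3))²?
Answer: 121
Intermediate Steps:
r(L) = L/2 + 6/L (r(L) = L*(½) + 6/L = L/2 + 6/L)
(3 + 4*r(-3))² = (3 + 4*((½)*(-3) + 6/(-3)))² = (3 + 4*(-3/2 + 6*(-⅓)))² = (3 + 4*(-3/2 - 2))² = (3 + 4*(-7/2))² = (3 - 14)² = (-11)² = 121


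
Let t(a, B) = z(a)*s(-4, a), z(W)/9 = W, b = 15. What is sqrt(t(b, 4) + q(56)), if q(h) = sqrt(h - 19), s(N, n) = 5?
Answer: sqrt(675 + sqrt(37)) ≈ 26.098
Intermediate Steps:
z(W) = 9*W
q(h) = sqrt(-19 + h)
t(a, B) = 45*a (t(a, B) = (9*a)*5 = 45*a)
sqrt(t(b, 4) + q(56)) = sqrt(45*15 + sqrt(-19 + 56)) = sqrt(675 + sqrt(37))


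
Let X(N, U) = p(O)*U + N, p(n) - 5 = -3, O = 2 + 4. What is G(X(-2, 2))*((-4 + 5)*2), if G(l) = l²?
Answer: 8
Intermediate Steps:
O = 6
p(n) = 2 (p(n) = 5 - 3 = 2)
X(N, U) = N + 2*U (X(N, U) = 2*U + N = N + 2*U)
G(X(-2, 2))*((-4 + 5)*2) = (-2 + 2*2)²*((-4 + 5)*2) = (-2 + 4)²*(1*2) = 2²*2 = 4*2 = 8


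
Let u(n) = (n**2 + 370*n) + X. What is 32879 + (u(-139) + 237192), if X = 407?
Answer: 238369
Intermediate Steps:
u(n) = 407 + n**2 + 370*n (u(n) = (n**2 + 370*n) + 407 = 407 + n**2 + 370*n)
32879 + (u(-139) + 237192) = 32879 + ((407 + (-139)**2 + 370*(-139)) + 237192) = 32879 + ((407 + 19321 - 51430) + 237192) = 32879 + (-31702 + 237192) = 32879 + 205490 = 238369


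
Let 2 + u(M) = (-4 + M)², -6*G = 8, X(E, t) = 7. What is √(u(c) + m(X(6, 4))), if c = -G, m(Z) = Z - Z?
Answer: √46/3 ≈ 2.2608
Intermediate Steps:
m(Z) = 0
G = -4/3 (G = -⅙*8 = -4/3 ≈ -1.3333)
c = 4/3 (c = -1*(-4/3) = 4/3 ≈ 1.3333)
u(M) = -2 + (-4 + M)²
√(u(c) + m(X(6, 4))) = √((-2 + (-4 + 4/3)²) + 0) = √((-2 + (-8/3)²) + 0) = √((-2 + 64/9) + 0) = √(46/9 + 0) = √(46/9) = √46/3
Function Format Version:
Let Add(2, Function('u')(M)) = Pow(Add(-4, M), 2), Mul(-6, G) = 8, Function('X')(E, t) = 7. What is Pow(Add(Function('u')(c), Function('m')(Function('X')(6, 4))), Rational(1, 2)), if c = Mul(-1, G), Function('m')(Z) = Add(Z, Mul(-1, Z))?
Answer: Mul(Rational(1, 3), Pow(46, Rational(1, 2))) ≈ 2.2608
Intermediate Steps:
Function('m')(Z) = 0
G = Rational(-4, 3) (G = Mul(Rational(-1, 6), 8) = Rational(-4, 3) ≈ -1.3333)
c = Rational(4, 3) (c = Mul(-1, Rational(-4, 3)) = Rational(4, 3) ≈ 1.3333)
Function('u')(M) = Add(-2, Pow(Add(-4, M), 2))
Pow(Add(Function('u')(c), Function('m')(Function('X')(6, 4))), Rational(1, 2)) = Pow(Add(Add(-2, Pow(Add(-4, Rational(4, 3)), 2)), 0), Rational(1, 2)) = Pow(Add(Add(-2, Pow(Rational(-8, 3), 2)), 0), Rational(1, 2)) = Pow(Add(Add(-2, Rational(64, 9)), 0), Rational(1, 2)) = Pow(Add(Rational(46, 9), 0), Rational(1, 2)) = Pow(Rational(46, 9), Rational(1, 2)) = Mul(Rational(1, 3), Pow(46, Rational(1, 2)))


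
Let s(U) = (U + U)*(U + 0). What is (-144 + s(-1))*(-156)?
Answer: 22152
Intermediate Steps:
s(U) = 2*U**2 (s(U) = (2*U)*U = 2*U**2)
(-144 + s(-1))*(-156) = (-144 + 2*(-1)**2)*(-156) = (-144 + 2*1)*(-156) = (-144 + 2)*(-156) = -142*(-156) = 22152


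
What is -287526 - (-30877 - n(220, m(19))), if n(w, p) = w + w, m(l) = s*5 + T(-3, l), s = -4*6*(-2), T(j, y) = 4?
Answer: -256209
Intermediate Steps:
s = 48 (s = -24*(-2) = 48)
m(l) = 244 (m(l) = 48*5 + 4 = 240 + 4 = 244)
n(w, p) = 2*w
-287526 - (-30877 - n(220, m(19))) = -287526 - (-30877 - 2*220) = -287526 - (-30877 - 1*440) = -287526 - (-30877 - 440) = -287526 - 1*(-31317) = -287526 + 31317 = -256209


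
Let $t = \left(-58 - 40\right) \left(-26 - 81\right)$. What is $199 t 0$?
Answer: $0$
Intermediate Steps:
$t = 10486$ ($t = \left(-98\right) \left(-107\right) = 10486$)
$199 t 0 = 199 \cdot 10486 \cdot 0 = 2086714 \cdot 0 = 0$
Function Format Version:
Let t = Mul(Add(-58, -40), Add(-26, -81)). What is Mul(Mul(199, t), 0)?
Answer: 0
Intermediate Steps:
t = 10486 (t = Mul(-98, -107) = 10486)
Mul(Mul(199, t), 0) = Mul(Mul(199, 10486), 0) = Mul(2086714, 0) = 0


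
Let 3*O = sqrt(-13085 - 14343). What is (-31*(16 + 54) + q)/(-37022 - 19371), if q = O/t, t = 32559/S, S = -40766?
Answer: 2170/56393 + 81532*I*sqrt(6857)/5508299061 ≈ 0.03848 + 0.0012257*I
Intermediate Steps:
t = -32559/40766 (t = 32559/(-40766) = 32559*(-1/40766) = -32559/40766 ≈ -0.79868)
O = 2*I*sqrt(6857)/3 (O = sqrt(-13085 - 14343)/3 = sqrt(-27428)/3 = (2*I*sqrt(6857))/3 = 2*I*sqrt(6857)/3 ≈ 55.205*I)
q = -81532*I*sqrt(6857)/97677 (q = (2*I*sqrt(6857)/3)/(-32559/40766) = (2*I*sqrt(6857)/3)*(-40766/32559) = -81532*I*sqrt(6857)/97677 ≈ -69.12*I)
(-31*(16 + 54) + q)/(-37022 - 19371) = (-31*(16 + 54) - 81532*I*sqrt(6857)/97677)/(-37022 - 19371) = (-31*70 - 81532*I*sqrt(6857)/97677)/(-56393) = (-2170 - 81532*I*sqrt(6857)/97677)*(-1/56393) = 2170/56393 + 81532*I*sqrt(6857)/5508299061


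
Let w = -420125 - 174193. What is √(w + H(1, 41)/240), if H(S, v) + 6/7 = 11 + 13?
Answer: I*√11648630910/140 ≈ 770.92*I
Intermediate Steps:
H(S, v) = 162/7 (H(S, v) = -6/7 + (11 + 13) = -6/7 + 24 = 162/7)
w = -594318
√(w + H(1, 41)/240) = √(-594318 + (162/7)/240) = √(-594318 + (1/240)*(162/7)) = √(-594318 + 27/280) = √(-166409013/280) = I*√11648630910/140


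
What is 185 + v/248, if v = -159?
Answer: 45721/248 ≈ 184.36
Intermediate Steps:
185 + v/248 = 185 - 159/248 = 45721/248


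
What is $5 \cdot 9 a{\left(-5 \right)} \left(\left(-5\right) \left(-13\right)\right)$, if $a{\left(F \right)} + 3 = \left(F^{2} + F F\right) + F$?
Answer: $122850$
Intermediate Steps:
$a{\left(F \right)} = -3 + F + 2 F^{2}$ ($a{\left(F \right)} = -3 + \left(\left(F^{2} + F F\right) + F\right) = -3 + \left(\left(F^{2} + F^{2}\right) + F\right) = -3 + \left(2 F^{2} + F\right) = -3 + \left(F + 2 F^{2}\right) = -3 + F + 2 F^{2}$)
$5 \cdot 9 a{\left(-5 \right)} \left(\left(-5\right) \left(-13\right)\right) = 5 \cdot 9 \left(-3 - 5 + 2 \left(-5\right)^{2}\right) \left(\left(-5\right) \left(-13\right)\right) = 45 \left(-3 - 5 + 2 \cdot 25\right) 65 = 45 \left(-3 - 5 + 50\right) 65 = 45 \cdot 42 \cdot 65 = 1890 \cdot 65 = 122850$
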